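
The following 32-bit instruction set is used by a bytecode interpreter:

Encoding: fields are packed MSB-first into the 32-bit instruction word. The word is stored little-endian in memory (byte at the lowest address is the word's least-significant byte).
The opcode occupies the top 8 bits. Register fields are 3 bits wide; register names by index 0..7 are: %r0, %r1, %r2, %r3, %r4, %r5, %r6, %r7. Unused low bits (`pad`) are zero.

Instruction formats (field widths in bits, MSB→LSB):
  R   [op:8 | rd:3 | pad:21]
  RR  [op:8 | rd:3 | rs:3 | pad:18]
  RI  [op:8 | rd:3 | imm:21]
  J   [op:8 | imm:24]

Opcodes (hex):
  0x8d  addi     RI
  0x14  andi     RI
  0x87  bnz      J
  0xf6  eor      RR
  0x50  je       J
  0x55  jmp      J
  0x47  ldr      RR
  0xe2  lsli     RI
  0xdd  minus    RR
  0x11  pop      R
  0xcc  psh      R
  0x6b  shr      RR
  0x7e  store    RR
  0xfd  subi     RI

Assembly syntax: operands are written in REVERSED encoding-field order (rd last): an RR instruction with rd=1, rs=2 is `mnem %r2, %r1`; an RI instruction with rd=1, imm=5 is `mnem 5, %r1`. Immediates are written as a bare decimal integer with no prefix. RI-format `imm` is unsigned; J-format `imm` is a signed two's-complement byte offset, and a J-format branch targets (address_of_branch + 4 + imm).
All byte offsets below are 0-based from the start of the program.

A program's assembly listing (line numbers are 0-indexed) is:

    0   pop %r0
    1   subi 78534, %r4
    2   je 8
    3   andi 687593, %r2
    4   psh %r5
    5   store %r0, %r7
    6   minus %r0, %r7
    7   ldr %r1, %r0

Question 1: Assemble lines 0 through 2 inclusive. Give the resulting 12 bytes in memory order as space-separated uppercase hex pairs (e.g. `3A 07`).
00 00 00 11 C6 32 81 FD 08 00 00 50

0. pop fields op=0x11:8|rd=0:3|pad=0:21 → word 11000000h → 00 00 00 11
1. subi fields op=0xfd:8|rd=4:3|imm=78534:21 → word fd8132c6h → c6 32 81 fd
2. je fields op=0x50:8|imm=8:24 → word 50000008h → 08 00 00 50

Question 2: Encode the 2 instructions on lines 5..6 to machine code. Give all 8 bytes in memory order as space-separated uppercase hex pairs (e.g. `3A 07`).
line 5 (store): pack op=0x7e:8|rd=7:3|rs=0:3|pad=0:18 = 0x7ee00000; little→ 00 00 e0 7e
line 6 (minus): pack op=0xdd:8|rd=7:3|rs=0:3|pad=0:18 = 0xdde00000; little→ 00 00 e0 dd

00 00 E0 7E 00 00 E0 DD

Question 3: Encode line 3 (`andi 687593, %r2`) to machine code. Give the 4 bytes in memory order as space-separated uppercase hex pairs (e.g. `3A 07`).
L3: andi op=0x14:8|rd=2:3|imm=687593:21 ⇒ 0x144a7de9 ⇒ little e9 7d 4a 14

E9 7D 4A 14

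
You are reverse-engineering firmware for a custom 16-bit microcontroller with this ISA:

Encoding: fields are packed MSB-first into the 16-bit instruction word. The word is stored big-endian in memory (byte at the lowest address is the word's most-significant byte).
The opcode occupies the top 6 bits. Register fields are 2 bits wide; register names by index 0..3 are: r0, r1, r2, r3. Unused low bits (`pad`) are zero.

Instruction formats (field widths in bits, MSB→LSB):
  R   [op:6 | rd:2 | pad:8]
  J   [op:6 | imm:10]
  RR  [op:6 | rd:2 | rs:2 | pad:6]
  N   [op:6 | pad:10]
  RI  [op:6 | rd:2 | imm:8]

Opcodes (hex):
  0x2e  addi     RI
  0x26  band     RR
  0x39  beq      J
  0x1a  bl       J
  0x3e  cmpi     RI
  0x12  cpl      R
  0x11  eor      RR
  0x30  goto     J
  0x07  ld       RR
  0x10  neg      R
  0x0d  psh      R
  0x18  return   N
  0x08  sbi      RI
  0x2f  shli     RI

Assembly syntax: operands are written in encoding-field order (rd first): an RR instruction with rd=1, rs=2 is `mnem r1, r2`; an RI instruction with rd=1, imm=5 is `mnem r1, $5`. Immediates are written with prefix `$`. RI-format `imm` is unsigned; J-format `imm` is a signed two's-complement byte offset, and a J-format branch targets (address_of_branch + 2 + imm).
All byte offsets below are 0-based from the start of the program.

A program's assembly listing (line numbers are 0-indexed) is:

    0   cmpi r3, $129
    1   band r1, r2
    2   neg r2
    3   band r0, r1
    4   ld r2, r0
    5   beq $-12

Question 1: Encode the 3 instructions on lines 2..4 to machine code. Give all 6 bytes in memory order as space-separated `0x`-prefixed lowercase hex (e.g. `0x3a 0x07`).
L2: neg op=0x10:6|rd=2:2|pad=0:8 ⇒ 0x4200 ⇒ big 42 00
L3: band op=0x26:6|rd=0:2|rs=1:2|pad=0:6 ⇒ 0x9840 ⇒ big 98 40
L4: ld op=0x7:6|rd=2:2|rs=0:2|pad=0:6 ⇒ 0x1e00 ⇒ big 1e 00

0x42 0x00 0x98 0x40 0x1e 0x00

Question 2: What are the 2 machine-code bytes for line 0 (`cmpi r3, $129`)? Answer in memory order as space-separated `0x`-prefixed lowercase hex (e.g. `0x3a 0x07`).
0. cmpi fields op=0x3e:6|rd=3:2|imm=129:8 → word fb81h → fb 81

0xfb 0x81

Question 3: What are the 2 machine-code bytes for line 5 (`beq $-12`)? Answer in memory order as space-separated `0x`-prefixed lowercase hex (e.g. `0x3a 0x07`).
0xe7 0xf4

L5: beq op=0x39:6|imm=-12:10 ⇒ 0xe7f4 ⇒ big e7 f4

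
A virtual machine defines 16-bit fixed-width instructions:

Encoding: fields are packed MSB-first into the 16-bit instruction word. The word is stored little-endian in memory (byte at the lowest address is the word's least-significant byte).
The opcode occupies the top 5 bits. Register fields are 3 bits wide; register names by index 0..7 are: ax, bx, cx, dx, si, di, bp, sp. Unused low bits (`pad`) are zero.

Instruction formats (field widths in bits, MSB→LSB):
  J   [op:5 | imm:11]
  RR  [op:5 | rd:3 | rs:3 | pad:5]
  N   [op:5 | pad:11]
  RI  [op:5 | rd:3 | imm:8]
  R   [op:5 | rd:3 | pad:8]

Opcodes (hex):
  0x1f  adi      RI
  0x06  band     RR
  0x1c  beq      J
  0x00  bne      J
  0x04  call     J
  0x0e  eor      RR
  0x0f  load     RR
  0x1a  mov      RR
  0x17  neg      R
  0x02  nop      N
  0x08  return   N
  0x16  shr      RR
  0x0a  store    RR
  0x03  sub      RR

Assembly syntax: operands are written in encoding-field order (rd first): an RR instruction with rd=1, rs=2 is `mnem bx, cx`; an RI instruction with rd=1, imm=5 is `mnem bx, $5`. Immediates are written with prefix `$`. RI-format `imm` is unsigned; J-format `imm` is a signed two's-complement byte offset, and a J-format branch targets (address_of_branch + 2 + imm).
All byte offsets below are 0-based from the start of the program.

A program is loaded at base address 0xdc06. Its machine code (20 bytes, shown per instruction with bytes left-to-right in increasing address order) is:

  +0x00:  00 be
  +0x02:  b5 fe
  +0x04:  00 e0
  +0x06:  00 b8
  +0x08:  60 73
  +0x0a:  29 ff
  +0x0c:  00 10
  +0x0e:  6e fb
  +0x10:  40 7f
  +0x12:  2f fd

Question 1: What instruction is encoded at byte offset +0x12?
off 0x12: read 2f fd as little → 0xfd2f
  op=0xfd2f>>11=0x1f ⇒ adi (RI)
  [10:8] rd=5 = di
  [7:0] imm=47 = $47

adi di, $47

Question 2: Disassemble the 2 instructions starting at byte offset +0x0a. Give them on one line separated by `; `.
+0x0a: 29 ff ⇒ word 0xff29 (little)
  top 5b → 0x1f → adi [RI]
  [10:8] rd=7 = sp
  [7:0] imm=41 = $41
+0x0c: 00 10 ⇒ word 0x1000 (little)
  top 5b → 0x2 → nop [N]

adi sp, $41; nop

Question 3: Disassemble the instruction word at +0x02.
adi bp, $181

@+02  little-endian(b5 fe) = 0xfeb5
  opcode bits[15:11]=0x1f: adi/RI
  [10:8] rd=6 = bp
  [7:0] imm=181 = $181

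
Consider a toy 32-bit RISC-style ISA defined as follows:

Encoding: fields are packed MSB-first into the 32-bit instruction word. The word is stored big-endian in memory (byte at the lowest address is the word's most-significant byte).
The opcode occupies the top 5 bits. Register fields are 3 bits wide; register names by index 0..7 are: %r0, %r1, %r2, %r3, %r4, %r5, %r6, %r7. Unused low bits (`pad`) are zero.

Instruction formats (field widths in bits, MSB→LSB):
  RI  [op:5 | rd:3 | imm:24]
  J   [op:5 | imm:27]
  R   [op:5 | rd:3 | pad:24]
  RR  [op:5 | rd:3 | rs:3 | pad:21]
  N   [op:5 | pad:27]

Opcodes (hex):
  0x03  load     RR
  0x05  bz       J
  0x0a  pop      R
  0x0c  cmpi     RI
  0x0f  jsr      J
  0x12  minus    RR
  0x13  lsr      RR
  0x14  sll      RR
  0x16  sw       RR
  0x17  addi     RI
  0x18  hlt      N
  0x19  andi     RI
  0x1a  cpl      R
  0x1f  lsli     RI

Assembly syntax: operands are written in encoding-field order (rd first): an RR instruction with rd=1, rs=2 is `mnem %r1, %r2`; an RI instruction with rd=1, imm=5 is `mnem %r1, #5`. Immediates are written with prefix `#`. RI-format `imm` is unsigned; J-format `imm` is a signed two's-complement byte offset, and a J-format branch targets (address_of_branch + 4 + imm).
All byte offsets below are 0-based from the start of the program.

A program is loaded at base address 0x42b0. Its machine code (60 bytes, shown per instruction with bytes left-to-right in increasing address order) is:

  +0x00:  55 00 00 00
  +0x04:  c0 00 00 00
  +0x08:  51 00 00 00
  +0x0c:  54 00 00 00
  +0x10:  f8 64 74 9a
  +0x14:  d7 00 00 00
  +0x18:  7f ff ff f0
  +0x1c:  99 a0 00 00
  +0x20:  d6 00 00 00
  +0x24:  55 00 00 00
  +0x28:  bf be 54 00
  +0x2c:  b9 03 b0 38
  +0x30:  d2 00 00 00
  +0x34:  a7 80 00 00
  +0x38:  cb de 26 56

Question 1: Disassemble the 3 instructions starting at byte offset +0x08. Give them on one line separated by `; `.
off 0x08: read 51 00 00 00 as big → 0x51000000
  op=0x51000000>>27=0xa ⇒ pop (R)
  rd: (w>>24)&0x7=0x1 → %r1
off 0x0c: read 54 00 00 00 as big → 0x54000000
  op=0x54000000>>27=0xa ⇒ pop (R)
  rd: (w>>24)&0x7=0x4 → %r4
off 0x10: read f8 64 74 9a as big → 0xf864749a
  op=0xf864749a>>27=0x1f ⇒ lsli (RI)
  rd: (w>>24)&0x7=0x0 → %r0
  imm: (w>>0)&0xffffff=0x64749a → #6583450

pop %r1; pop %r4; lsli %r0, #6583450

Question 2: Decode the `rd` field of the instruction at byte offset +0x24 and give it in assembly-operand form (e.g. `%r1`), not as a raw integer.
off 0x24: read 55 00 00 00 as big → 0x55000000
  top 5b → 0xa → pop [R]
  rd: (w>>24)&0x7=0x5 → %r5

%r5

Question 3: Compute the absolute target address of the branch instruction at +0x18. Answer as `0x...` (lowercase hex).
off 0x18: read 7f ff ff f0 as big → 0x7ffffff0
  top 5b → 0xf → jsr [J]
  [26:0] imm=134217712 (s27→-16) = #-16
  target = base 0x42b0 + off 0x18 + 4 + imm -16 = 0x42bc

0x42bc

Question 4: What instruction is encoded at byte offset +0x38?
[38] cb de 26 56 → 0xcbde2656
  top 5b → 0x19 → andi [RI]
  rd@[26:24]=0x3 ⇒ %r3
  imm@[23:0]=0xde2656 ⇒ #14558806

andi %r3, #14558806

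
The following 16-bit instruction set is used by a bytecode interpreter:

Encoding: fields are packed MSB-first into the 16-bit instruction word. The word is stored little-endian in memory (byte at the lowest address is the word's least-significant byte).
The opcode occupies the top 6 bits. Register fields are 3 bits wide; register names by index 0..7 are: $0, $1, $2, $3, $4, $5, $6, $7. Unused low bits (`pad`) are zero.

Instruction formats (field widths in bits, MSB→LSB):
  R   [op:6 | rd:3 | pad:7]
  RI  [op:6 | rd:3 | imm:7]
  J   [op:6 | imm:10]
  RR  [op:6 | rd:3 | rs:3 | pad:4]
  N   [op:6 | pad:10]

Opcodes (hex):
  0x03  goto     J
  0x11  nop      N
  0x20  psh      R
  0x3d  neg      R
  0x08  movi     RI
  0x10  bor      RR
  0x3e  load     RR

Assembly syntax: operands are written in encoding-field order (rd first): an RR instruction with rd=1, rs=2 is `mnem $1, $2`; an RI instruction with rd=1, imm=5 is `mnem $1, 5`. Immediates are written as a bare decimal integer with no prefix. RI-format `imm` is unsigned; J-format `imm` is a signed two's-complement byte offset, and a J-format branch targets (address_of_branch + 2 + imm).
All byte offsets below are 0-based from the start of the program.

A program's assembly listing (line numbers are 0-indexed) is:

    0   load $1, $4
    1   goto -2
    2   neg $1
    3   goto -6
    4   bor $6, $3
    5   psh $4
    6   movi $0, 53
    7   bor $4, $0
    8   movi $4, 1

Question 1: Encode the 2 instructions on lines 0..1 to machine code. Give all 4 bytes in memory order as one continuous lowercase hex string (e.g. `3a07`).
c0f8fe0f

line 0 (load): pack op=0x3e:6|rd=1:3|rs=4:3|pad=0:4 = 0xf8c0; little→ c0 f8
line 1 (goto): pack op=0x3:6|imm=-2:10 = 0x0ffe; little→ fe 0f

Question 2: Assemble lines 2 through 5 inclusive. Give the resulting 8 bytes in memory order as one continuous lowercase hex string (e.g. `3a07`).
line 2 (neg): pack op=0x3d:6|rd=1:3|pad=0:7 = 0xf480; little→ 80 f4
line 3 (goto): pack op=0x3:6|imm=-6:10 = 0x0ffa; little→ fa 0f
line 4 (bor): pack op=0x10:6|rd=6:3|rs=3:3|pad=0:4 = 0x4330; little→ 30 43
line 5 (psh): pack op=0x20:6|rd=4:3|pad=0:7 = 0x8200; little→ 00 82

80f4fa0f30430082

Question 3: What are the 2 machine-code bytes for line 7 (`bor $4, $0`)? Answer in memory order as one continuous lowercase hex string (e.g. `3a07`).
0042

L7: bor op=0x10:6|rd=4:3|rs=0:3|pad=0:4 ⇒ 0x4200 ⇒ little 00 42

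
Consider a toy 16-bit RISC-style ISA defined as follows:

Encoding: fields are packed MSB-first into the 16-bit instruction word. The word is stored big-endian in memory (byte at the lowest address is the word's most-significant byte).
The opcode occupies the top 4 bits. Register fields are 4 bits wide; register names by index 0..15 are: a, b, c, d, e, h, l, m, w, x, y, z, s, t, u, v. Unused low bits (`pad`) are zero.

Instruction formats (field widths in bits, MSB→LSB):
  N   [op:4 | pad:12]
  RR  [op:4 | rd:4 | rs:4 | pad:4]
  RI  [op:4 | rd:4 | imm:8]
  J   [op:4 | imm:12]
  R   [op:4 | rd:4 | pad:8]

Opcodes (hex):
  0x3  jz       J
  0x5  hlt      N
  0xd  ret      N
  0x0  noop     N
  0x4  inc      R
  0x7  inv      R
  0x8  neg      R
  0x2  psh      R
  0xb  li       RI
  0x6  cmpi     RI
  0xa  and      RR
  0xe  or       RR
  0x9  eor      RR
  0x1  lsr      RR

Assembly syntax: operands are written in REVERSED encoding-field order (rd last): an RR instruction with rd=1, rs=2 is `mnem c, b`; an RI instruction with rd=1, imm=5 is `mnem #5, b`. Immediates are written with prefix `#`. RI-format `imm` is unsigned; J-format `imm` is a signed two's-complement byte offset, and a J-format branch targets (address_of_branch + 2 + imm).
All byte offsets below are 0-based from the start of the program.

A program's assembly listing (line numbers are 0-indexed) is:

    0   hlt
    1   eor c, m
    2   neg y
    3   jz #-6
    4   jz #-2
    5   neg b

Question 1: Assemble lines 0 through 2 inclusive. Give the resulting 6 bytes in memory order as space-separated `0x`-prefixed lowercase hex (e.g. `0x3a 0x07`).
line 0 (hlt): pack op=0x5:4|pad=0:12 = 0x5000; big→ 50 00
line 1 (eor): pack op=0x9:4|rd=7:4|rs=2:4|pad=0:4 = 0x9720; big→ 97 20
line 2 (neg): pack op=0x8:4|rd=10:4|pad=0:8 = 0x8a00; big→ 8a 00

0x50 0x00 0x97 0x20 0x8a 0x00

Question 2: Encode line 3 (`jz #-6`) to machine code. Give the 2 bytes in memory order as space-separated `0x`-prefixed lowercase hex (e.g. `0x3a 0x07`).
0x3f 0xfa

L3: jz op=0x3:4|imm=-6:12 ⇒ 0x3ffa ⇒ big 3f fa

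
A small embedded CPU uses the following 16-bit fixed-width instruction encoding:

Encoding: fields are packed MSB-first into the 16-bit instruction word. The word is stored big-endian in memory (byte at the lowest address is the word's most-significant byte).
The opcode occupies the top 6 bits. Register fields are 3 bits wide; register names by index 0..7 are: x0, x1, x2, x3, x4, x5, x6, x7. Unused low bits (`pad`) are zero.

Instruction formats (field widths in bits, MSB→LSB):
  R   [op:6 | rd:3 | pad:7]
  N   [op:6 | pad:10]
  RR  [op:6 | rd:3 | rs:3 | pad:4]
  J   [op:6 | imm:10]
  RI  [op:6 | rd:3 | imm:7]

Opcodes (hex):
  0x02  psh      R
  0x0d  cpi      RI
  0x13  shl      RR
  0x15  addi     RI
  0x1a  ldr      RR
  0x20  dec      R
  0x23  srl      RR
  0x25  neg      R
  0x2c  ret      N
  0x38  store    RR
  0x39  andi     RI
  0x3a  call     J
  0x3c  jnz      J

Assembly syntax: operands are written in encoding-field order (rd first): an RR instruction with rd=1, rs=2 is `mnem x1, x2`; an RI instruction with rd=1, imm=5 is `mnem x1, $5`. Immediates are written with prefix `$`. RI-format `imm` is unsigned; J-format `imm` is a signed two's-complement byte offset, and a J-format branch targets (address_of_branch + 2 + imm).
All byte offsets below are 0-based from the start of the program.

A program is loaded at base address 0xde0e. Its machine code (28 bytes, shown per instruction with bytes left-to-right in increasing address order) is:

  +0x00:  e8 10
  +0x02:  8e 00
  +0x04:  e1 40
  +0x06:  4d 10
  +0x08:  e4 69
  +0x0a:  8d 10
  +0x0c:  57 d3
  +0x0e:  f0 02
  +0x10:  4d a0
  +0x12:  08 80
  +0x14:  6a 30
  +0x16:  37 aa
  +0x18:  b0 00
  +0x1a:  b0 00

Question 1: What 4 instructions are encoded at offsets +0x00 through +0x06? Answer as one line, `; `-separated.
call $16; srl x4, x0; store x2, x4; shl x2, x1

+0x00: e8 10 ⇒ word 0xe810 (big)
  op=0xe810>>10=0x3a ⇒ call (J)
  imm: (w>>0)&0x3ff=0x10 → $16
+0x02: 8e 00 ⇒ word 0x8e00 (big)
  op=0x8e00>>10=0x23 ⇒ srl (RR)
  rd: (w>>7)&0x7=0x4 → x4
  rs: (w>>4)&0x7=0x0 → x0
+0x04: e1 40 ⇒ word 0xe140 (big)
  op=0xe140>>10=0x38 ⇒ store (RR)
  rd: (w>>7)&0x7=0x2 → x2
  rs: (w>>4)&0x7=0x4 → x4
+0x06: 4d 10 ⇒ word 0x4d10 (big)
  op=0x4d10>>10=0x13 ⇒ shl (RR)
  rd: (w>>7)&0x7=0x2 → x2
  rs: (w>>4)&0x7=0x1 → x1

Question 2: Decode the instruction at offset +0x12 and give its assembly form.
@+12  big-endian(08 80) = 0x0880
  op=0x0880>>10=0x2 ⇒ psh (R)
  [9:7] rd=1 = x1

psh x1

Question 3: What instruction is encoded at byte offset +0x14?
@+14  big-endian(6a 30) = 0x6a30
  opcode bits[15:10]=0x1a: ldr/RR
  rd@[9:7]=0x4 ⇒ x4
  rs@[6:4]=0x3 ⇒ x3

ldr x4, x3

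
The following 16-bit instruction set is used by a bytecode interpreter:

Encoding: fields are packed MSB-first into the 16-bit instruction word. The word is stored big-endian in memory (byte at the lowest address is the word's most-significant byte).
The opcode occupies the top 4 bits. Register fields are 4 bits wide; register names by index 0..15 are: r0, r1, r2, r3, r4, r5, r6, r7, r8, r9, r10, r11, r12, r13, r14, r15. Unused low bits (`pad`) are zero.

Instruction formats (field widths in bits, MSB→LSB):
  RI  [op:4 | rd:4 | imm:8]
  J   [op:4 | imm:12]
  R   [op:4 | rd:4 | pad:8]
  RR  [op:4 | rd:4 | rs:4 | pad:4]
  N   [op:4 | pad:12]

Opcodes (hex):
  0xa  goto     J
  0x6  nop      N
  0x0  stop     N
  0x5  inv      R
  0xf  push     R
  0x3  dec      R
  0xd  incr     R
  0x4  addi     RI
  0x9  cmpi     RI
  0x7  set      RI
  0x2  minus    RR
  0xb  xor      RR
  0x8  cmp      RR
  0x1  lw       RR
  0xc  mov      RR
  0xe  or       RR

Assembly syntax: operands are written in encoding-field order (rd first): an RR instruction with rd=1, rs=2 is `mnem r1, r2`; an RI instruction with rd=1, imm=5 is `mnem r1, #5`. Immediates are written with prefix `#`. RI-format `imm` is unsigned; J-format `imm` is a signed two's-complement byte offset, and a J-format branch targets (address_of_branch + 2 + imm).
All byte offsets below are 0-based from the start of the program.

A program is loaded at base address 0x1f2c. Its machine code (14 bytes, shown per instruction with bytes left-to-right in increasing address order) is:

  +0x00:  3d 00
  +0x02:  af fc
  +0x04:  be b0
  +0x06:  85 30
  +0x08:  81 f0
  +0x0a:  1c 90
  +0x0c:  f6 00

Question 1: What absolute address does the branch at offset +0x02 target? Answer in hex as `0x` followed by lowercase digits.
0x1f2c

+0x02: af fc ⇒ word 0xaffc (big)
  op=0xaffc>>12=0xa ⇒ goto (J)
  [11:0] imm=4092 (s12→-4) = #-4
  target = base 0x1f2c + off 0x02 + 2 + imm -4 = 0x1f2c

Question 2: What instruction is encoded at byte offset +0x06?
cmp r5, r3

+0x06: 85 30 ⇒ word 0x8530 (big)
  top 4b → 0x8 → cmp [RR]
  [11:8] rd=5 = r5
  [7:4] rs=3 = r3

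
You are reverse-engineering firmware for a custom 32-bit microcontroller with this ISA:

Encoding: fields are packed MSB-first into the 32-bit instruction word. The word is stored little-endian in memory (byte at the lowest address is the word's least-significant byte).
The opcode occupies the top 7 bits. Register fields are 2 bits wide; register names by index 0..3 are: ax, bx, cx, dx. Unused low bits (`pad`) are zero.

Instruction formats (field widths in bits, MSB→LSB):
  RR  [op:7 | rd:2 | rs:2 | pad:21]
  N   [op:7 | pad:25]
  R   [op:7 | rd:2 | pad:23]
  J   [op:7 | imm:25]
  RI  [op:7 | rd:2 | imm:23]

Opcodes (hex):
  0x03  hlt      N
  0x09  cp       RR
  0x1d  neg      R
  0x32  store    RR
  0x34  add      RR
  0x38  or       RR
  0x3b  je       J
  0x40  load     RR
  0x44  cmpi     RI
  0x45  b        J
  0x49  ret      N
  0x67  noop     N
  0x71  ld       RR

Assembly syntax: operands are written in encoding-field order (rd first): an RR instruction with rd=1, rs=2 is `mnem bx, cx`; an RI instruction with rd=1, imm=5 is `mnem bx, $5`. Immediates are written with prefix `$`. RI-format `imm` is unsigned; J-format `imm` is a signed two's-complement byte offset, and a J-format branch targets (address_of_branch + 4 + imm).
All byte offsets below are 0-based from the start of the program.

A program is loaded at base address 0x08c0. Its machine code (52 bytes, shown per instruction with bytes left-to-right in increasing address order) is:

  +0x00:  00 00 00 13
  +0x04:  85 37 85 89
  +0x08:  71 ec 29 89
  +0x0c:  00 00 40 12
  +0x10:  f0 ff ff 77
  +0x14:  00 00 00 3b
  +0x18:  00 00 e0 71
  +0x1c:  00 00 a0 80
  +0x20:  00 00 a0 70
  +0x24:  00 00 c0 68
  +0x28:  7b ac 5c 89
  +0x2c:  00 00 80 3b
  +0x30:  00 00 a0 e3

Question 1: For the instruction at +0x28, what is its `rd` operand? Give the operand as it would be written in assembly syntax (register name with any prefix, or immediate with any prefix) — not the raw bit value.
cx

off 0x28: read 7b ac 5c 89 as little → 0x895cac7b
  opcode bits[31:25]=0x44: cmpi/RI
  rd: (w>>23)&0x3=0x2 → cx
  imm: (w>>0)&0x7fffff=0x5cac7b → $6073467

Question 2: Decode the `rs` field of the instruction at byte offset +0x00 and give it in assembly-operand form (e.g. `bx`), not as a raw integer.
+0x00: 00 00 00 13 ⇒ word 0x13000000 (little)
  op=0x13000000>>25=0x9 ⇒ cp (RR)
  rd@[24:23]=0x2 ⇒ cx
  rs@[22:21]=0x0 ⇒ ax

ax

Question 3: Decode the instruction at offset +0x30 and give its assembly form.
+0x30: 00 00 a0 e3 ⇒ word 0xe3a00000 (little)
  opcode bits[31:25]=0x71: ld/RR
  [24:23] rd=3 = dx
  [22:21] rs=1 = bx

ld dx, bx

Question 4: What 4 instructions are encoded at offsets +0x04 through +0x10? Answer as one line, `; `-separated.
off 0x04: read 85 37 85 89 as little → 0x89853785
  opcode bits[31:25]=0x44: cmpi/RI
  rd: (w>>23)&0x3=0x3 → dx
  imm: (w>>0)&0x7fffff=0x53785 → $341893
off 0x08: read 71 ec 29 89 as little → 0x8929ec71
  opcode bits[31:25]=0x44: cmpi/RI
  rd: (w>>23)&0x3=0x2 → cx
  imm: (w>>0)&0x7fffff=0x29ec71 → $2747505
off 0x0c: read 00 00 40 12 as little → 0x12400000
  opcode bits[31:25]=0x9: cp/RR
  rd: (w>>23)&0x3=0x0 → ax
  rs: (w>>21)&0x3=0x2 → cx
off 0x10: read f0 ff ff 77 as little → 0x77fffff0
  opcode bits[31:25]=0x3b: je/J
  imm: (w>>0)&0x1ffffff=0x1fffff0 (s25→-16) → $-16

cmpi dx, $341893; cmpi cx, $2747505; cp ax, cx; je $-16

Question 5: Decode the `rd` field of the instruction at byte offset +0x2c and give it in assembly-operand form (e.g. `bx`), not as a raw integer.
dx

[2c] 00 00 80 3b → 0x3b800000
  opcode bits[31:25]=0x1d: neg/R
  rd@[24:23]=0x3 ⇒ dx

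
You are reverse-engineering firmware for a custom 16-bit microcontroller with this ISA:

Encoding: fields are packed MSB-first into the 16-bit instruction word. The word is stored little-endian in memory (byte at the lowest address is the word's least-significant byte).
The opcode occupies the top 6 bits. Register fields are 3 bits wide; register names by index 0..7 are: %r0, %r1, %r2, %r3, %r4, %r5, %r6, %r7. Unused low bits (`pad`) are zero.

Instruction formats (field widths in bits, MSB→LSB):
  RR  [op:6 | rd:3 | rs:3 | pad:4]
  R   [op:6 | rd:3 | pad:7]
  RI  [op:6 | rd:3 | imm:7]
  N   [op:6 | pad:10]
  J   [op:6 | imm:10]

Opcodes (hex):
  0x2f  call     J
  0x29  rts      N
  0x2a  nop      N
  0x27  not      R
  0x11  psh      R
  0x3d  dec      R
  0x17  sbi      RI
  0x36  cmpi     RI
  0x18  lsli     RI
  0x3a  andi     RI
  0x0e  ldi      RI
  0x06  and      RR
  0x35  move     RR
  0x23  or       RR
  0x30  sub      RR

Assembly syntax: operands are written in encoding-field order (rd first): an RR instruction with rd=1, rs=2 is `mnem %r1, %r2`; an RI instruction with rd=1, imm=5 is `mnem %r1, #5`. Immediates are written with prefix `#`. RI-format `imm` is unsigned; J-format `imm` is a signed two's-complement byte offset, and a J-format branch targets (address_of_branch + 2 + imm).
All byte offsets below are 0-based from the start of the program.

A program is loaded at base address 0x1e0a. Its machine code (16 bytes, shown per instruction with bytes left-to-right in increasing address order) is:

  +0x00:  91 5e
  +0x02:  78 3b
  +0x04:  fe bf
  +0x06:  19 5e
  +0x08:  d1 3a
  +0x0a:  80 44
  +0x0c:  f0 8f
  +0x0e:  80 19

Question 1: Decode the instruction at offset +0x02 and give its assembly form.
ldi %r6, #120

@+02  little-endian(78 3b) = 0x3b78
  top 6b → 0xe → ldi [RI]
  rd@[9:7]=0x6 ⇒ %r6
  imm@[6:0]=0x78 ⇒ #120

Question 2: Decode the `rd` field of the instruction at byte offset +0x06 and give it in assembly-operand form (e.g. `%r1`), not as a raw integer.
%r4

+0x06: 19 5e ⇒ word 0x5e19 (little)
  opcode bits[15:10]=0x17: sbi/RI
  [9:7] rd=4 = %r4
  [6:0] imm=25 = #25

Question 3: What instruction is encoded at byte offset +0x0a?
psh %r1

off 0x0a: read 80 44 as little → 0x4480
  op=0x4480>>10=0x11 ⇒ psh (R)
  rd: (w>>7)&0x7=0x1 → %r1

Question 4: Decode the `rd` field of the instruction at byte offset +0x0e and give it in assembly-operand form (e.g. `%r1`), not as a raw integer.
[0e] 80 19 → 0x1980
  opcode bits[15:10]=0x6: and/RR
  rd: (w>>7)&0x7=0x3 → %r3
  rs: (w>>4)&0x7=0x0 → %r0

%r3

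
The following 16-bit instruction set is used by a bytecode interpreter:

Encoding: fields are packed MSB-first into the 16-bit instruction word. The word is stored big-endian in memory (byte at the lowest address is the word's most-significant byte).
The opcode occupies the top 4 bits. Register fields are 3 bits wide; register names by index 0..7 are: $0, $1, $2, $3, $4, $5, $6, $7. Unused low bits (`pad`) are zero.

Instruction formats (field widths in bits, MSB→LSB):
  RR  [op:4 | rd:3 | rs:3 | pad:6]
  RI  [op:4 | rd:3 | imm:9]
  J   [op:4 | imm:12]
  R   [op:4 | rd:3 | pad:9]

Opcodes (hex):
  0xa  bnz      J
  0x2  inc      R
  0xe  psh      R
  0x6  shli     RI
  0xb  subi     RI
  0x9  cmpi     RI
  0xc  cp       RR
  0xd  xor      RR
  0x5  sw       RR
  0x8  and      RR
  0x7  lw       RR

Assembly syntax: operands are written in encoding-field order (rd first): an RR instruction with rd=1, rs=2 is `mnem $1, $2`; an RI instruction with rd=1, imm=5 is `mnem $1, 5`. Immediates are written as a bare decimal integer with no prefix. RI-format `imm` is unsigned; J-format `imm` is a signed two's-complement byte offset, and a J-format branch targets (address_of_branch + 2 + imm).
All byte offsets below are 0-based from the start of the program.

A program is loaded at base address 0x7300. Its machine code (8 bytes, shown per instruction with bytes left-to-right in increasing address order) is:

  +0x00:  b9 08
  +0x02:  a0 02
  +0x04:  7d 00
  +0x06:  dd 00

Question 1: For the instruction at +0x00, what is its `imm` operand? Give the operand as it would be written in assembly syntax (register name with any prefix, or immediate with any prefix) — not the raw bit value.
264

+0x00: b9 08 ⇒ word 0xb908 (big)
  op=0xb908>>12=0xb ⇒ subi (RI)
  rd: (w>>9)&0x7=0x4 → $4
  imm: (w>>0)&0x1ff=0x108 → 264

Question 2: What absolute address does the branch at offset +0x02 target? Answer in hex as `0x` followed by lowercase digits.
off 0x02: read a0 02 as big → 0xa002
  op=0xa002>>12=0xa ⇒ bnz (J)
  [11:0] imm=2 = 2
  target = base 0x7300 + off 0x02 + 2 + imm 2 = 0x7306

0x7306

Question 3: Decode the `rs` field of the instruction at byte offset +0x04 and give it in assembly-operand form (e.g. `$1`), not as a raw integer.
$4

off 0x04: read 7d 00 as big → 0x7d00
  op=0x7d00>>12=0x7 ⇒ lw (RR)
  [11:9] rd=6 = $6
  [8:6] rs=4 = $4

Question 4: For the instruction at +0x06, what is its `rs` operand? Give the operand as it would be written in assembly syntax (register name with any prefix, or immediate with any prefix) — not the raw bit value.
$4

[06] dd 00 → 0xdd00
  top 4b → 0xd → xor [RR]
  rd@[11:9]=0x6 ⇒ $6
  rs@[8:6]=0x4 ⇒ $4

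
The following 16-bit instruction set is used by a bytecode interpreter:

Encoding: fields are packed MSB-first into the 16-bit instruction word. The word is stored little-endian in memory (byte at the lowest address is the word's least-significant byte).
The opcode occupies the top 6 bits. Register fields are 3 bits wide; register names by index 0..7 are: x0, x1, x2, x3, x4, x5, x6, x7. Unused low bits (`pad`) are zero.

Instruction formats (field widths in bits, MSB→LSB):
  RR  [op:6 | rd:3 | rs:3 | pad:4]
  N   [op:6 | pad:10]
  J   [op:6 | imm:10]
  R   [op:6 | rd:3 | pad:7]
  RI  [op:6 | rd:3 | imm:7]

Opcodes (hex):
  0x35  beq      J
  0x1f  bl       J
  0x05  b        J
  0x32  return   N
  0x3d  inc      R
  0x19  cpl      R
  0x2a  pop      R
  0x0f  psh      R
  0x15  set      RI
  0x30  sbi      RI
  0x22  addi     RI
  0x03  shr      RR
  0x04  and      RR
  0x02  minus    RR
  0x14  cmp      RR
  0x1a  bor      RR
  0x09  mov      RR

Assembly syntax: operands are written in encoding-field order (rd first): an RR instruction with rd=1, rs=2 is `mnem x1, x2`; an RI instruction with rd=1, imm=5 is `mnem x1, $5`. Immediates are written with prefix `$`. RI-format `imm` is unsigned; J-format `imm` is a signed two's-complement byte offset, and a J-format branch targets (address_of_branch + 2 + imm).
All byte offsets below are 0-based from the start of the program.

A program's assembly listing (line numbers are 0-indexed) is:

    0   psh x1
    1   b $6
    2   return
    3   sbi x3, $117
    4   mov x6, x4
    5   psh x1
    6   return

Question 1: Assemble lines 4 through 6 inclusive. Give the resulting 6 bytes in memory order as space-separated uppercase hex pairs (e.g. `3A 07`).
40 27 80 3C 00 C8

L4: mov op=0x9:6|rd=6:3|rs=4:3|pad=0:4 ⇒ 0x2740 ⇒ little 40 27
L5: psh op=0xf:6|rd=1:3|pad=0:7 ⇒ 0x3c80 ⇒ little 80 3c
L6: return op=0x32:6|pad=0:10 ⇒ 0xc800 ⇒ little 00 c8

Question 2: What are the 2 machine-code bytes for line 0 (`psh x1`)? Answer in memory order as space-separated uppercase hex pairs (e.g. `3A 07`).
80 3C

line 0 (psh): pack op=0xf:6|rd=1:3|pad=0:7 = 0x3c80; little→ 80 3c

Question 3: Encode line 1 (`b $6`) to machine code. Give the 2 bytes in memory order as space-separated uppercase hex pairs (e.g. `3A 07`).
line 1 (b): pack op=0x5:6|imm=6:10 = 0x1406; little→ 06 14

06 14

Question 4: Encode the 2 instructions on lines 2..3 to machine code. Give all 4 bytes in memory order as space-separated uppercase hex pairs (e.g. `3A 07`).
00 C8 F5 C1

2. return fields op=0x32:6|pad=0:10 → word c800h → 00 c8
3. sbi fields op=0x30:6|rd=3:3|imm=117:7 → word c1f5h → f5 c1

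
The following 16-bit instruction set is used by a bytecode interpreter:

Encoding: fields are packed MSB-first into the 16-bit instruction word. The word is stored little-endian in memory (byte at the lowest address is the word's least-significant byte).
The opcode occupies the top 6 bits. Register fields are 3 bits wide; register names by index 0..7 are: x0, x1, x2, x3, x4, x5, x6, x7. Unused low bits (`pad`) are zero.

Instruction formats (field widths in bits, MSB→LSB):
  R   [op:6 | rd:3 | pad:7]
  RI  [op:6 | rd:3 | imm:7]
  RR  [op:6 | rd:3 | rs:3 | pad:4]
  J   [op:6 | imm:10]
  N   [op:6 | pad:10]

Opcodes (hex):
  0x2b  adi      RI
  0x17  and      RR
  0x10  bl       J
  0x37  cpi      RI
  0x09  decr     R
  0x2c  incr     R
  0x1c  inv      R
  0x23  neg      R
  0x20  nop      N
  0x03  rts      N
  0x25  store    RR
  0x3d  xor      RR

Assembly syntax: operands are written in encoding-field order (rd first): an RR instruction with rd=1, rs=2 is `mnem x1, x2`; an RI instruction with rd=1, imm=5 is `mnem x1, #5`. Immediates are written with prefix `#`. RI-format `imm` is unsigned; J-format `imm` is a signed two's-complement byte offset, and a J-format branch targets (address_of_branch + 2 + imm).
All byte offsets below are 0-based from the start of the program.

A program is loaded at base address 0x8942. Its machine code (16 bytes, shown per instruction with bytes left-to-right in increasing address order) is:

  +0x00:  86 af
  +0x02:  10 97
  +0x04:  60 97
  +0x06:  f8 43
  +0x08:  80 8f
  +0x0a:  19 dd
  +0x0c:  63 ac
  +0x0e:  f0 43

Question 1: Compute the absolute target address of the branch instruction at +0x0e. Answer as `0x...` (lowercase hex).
[0e] f0 43 → 0x43f0
  opcode bits[15:10]=0x10: bl/J
  [9:0] imm=1008 (s10→-16) = #-16
  target = base 0x8942 + off 0x0e + 2 + imm -16 = 0x8942

0x8942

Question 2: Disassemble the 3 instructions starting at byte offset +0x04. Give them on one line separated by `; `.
+0x04: 60 97 ⇒ word 0x9760 (little)
  top 6b → 0x25 → store [RR]
  [9:7] rd=6 = x6
  [6:4] rs=6 = x6
+0x06: f8 43 ⇒ word 0x43f8 (little)
  top 6b → 0x10 → bl [J]
  [9:0] imm=1016 (s10→-8) = #-8
+0x08: 80 8f ⇒ word 0x8f80 (little)
  top 6b → 0x23 → neg [R]
  [9:7] rd=7 = x7

store x6, x6; bl #-8; neg x7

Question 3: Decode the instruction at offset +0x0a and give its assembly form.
+0x0a: 19 dd ⇒ word 0xdd19 (little)
  opcode bits[15:10]=0x37: cpi/RI
  rd: (w>>7)&0x7=0x2 → x2
  imm: (w>>0)&0x7f=0x19 → #25

cpi x2, #25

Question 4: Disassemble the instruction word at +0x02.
[02] 10 97 → 0x9710
  opcode bits[15:10]=0x25: store/RR
  [9:7] rd=6 = x6
  [6:4] rs=1 = x1

store x6, x1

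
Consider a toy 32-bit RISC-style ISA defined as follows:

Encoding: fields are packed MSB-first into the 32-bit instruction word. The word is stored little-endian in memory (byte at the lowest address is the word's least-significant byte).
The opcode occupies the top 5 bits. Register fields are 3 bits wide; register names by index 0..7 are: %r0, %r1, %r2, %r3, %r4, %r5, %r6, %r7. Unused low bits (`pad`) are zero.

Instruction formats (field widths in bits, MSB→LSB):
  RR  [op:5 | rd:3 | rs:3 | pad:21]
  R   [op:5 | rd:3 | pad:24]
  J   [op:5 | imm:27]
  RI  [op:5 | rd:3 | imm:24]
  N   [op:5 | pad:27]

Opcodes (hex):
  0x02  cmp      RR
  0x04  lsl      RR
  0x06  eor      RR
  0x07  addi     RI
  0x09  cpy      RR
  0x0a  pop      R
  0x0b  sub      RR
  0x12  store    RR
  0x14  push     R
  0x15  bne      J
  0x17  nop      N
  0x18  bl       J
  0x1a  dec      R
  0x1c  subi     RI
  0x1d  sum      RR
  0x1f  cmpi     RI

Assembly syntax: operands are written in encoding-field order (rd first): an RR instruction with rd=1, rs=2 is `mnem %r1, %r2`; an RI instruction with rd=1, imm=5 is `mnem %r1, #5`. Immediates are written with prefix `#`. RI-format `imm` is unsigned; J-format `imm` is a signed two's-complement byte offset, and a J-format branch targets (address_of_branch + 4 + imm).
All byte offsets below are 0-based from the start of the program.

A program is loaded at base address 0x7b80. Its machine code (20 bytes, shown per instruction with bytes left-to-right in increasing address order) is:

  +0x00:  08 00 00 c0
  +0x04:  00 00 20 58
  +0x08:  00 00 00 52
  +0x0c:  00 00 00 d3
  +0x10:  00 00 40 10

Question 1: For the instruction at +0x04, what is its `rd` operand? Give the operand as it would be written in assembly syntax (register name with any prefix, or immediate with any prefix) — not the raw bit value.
[04] 00 00 20 58 → 0x58200000
  top 5b → 0xb → sub [RR]
  [26:24] rd=0 = %r0
  [23:21] rs=1 = %r1

%r0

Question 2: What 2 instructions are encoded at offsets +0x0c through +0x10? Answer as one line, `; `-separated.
dec %r3; cmp %r0, %r2

off 0x0c: read 00 00 00 d3 as little → 0xd3000000
  op=0xd3000000>>27=0x1a ⇒ dec (R)
  rd: (w>>24)&0x7=0x3 → %r3
off 0x10: read 00 00 40 10 as little → 0x10400000
  op=0x10400000>>27=0x2 ⇒ cmp (RR)
  rd: (w>>24)&0x7=0x0 → %r0
  rs: (w>>21)&0x7=0x2 → %r2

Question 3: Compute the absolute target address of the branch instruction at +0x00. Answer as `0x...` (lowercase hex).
off 0x00: read 08 00 00 c0 as little → 0xc0000008
  top 5b → 0x18 → bl [J]
  [26:0] imm=8 = #8
  target = base 0x7b80 + off 0x00 + 4 + imm 8 = 0x7b8c

0x7b8c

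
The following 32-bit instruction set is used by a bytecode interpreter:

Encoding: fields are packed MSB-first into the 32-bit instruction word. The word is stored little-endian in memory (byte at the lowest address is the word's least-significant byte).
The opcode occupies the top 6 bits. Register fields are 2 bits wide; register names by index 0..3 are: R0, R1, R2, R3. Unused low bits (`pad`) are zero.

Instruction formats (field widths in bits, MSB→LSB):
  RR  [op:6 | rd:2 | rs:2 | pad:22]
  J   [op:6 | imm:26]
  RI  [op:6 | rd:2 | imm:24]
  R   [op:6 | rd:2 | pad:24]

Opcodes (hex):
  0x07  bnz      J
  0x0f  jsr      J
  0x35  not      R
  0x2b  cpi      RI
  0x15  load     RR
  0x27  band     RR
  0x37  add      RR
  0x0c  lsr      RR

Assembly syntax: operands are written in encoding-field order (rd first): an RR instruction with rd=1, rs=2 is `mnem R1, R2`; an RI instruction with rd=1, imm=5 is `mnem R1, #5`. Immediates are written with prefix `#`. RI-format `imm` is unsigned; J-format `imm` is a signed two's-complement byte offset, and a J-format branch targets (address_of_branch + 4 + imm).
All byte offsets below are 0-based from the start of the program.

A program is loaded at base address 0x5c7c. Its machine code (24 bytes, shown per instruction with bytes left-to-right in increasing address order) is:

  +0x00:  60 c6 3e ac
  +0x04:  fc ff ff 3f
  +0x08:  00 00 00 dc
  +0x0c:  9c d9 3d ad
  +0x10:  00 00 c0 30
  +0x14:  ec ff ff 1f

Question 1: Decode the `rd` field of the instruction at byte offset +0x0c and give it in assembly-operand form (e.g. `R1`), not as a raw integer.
+0x0c: 9c d9 3d ad ⇒ word 0xad3dd99c (little)
  opcode bits[31:26]=0x2b: cpi/RI
  rd@[25:24]=0x1 ⇒ R1
  imm@[23:0]=0x3dd99c ⇒ #4053404

R1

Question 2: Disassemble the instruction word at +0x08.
@+08  little-endian(00 00 00 dc) = 0xdc000000
  op=0xdc000000>>26=0x37 ⇒ add (RR)
  rd: (w>>24)&0x3=0x0 → R0
  rs: (w>>22)&0x3=0x0 → R0

add R0, R0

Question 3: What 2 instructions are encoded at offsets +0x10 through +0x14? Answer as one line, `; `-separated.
lsr R0, R3; bnz #-20

+0x10: 00 00 c0 30 ⇒ word 0x30c00000 (little)
  op=0x30c00000>>26=0xc ⇒ lsr (RR)
  rd: (w>>24)&0x3=0x0 → R0
  rs: (w>>22)&0x3=0x3 → R3
+0x14: ec ff ff 1f ⇒ word 0x1fffffec (little)
  op=0x1fffffec>>26=0x7 ⇒ bnz (J)
  imm: (w>>0)&0x3ffffff=0x3ffffec (s26→-20) → #-20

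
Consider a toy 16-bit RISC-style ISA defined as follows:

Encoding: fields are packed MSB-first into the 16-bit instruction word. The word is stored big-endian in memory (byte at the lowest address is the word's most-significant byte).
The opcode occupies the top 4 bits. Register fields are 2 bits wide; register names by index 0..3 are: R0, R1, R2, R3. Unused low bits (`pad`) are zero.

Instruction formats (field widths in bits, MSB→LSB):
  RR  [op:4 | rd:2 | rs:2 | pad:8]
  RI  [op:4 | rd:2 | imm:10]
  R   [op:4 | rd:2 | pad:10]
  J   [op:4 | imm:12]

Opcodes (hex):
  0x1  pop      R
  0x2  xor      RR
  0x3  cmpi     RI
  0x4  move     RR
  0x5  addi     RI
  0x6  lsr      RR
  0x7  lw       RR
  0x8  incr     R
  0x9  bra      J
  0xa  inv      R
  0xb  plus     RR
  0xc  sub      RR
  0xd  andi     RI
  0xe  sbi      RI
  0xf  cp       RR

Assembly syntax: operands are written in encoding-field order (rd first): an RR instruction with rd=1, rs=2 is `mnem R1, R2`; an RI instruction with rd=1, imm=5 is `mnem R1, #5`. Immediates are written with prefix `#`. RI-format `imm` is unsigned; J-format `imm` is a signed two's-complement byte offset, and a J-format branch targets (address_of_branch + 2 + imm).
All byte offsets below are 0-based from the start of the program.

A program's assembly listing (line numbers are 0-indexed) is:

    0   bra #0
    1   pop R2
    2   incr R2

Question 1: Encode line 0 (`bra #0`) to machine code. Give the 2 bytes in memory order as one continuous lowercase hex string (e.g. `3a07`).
line 0 (bra): pack op=0x9:4|imm=0:12 = 0x9000; big→ 90 00

9000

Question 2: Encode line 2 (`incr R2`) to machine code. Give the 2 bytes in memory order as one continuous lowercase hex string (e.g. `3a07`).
8800

line 2 (incr): pack op=0x8:4|rd=2:2|pad=0:10 = 0x8800; big→ 88 00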